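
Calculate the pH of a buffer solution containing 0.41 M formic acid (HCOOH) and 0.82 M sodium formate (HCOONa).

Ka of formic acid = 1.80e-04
pH = 4.05

pKa = -log(1.80e-04) = 3.74. pH = pKa + log([A⁻]/[HA]) = 3.74 + log(0.82/0.41)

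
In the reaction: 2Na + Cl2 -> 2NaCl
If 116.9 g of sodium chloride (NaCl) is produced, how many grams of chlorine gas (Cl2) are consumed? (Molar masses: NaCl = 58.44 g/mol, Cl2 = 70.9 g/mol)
Moles of NaCl = 116.9 g ÷ 58.44 g/mol = 2.00034 mol
Mole ratio: 1 mol Cl2 / 2 mol NaCl
Moles of Cl2 = 2.00034 × (1/2) = 1.00017 mol
Mass of Cl2 = 1.00017 mol × 70.9 g/mol = 70.91 g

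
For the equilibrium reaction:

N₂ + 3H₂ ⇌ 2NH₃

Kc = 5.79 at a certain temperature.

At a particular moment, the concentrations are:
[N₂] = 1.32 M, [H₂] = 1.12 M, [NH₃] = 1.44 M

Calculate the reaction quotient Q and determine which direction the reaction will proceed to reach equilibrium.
Q = 1.118, Q < K, reaction proceeds forward (toward products)

Q = ([NH₃]^2) / ([N₂] × [H₂]^3)
  = ((1.44)^2) / ((1.32)·(1.12)^3) = 2.0736/1.8545 = 1.118
Since Q = 1.118 < Kc = 5.79, the reaction proceeds forward (toward products) to reach equilibrium.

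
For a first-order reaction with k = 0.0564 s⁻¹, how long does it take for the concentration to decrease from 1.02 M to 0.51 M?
12.29 s

From ln[A] = ln[A]₀ - k·t: t = ln([A]₀/[A])/k = ln(1.02/0.51)/0.0564 = ln(2.0000)/0.0564 = 0.6931/0.0564 = 12.29 s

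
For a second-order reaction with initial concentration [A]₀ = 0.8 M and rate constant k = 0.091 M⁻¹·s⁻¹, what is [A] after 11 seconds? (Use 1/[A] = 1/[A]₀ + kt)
0.4442 M

1/[A] = 1/[A]₀ + k·t = 1/0.8 + (0.091)·(11) = 1.2500 + 1.0010 = 2.2510
[A] = 1/2.2510 = 0.4442 M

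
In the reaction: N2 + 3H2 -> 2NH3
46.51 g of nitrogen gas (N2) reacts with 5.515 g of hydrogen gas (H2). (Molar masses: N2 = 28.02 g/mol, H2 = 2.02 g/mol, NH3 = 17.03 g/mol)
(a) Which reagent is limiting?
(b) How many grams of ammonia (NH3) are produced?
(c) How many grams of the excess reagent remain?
(a) H2, (b) 31 g, (c) 21.01 g

Moles of N2 = 46.51 g ÷ 28.02 g/mol = 1.65989 mol
Moles of H2 = 5.515 g ÷ 2.02 g/mol = 2.7302 mol
Moles ÷ coefficient: N2: 1.65989/1 = 1.66, H2: 2.7302/3 = 0.9101
(a) H2 has the smaller value, so H2 is the limiting reagent.
(b) Moles of NH3 = 2.7302 mol H2 × (2/3) = 1.82013 mol; mass = 1.82013 mol × 17.03 g/mol = 31 g
(c) N2 consumed = 2.7302 × (1/3) = 0.910066 mol; remaining = 1.65989 − 0.910066 = 0.74982 mol; mass = 0.74982 mol × 28.02 g/mol = 21.01 g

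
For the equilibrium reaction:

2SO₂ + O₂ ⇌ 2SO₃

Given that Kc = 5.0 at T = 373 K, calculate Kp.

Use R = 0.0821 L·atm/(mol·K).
K_p = 0.1633

Δn = (moles gaseous products) − (moles gaseous reactants) = -1
T = 373 K; RT = 0.0821 × 373 = 30.6233
Kp = Kc·(RT)^Δn = 5.0 × (30.6233)^-1 = 5.0 × 0.0326549 = 0.1633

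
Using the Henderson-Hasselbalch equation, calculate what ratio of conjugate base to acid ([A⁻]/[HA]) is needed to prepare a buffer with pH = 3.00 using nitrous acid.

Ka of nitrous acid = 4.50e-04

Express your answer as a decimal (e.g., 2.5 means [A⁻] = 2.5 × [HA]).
[A⁻]/[HA] = 0.450

pKa = −log(4.50e-04) = 3.3468. pH = pKa + log([A⁻]/[HA]). 3.00 = 3.3468 + log(ratio). log(ratio) = 3.00 − 3.3468 = -0.3468. ratio = 10^(-0.3468) = 0.450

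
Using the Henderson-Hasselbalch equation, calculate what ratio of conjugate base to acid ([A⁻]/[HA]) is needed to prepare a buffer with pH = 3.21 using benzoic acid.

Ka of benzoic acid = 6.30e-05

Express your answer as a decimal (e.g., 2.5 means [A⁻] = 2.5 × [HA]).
[A⁻]/[HA] = 0.102

pKa = −log(6.30e-05) = 4.2007. pH = pKa + log([A⁻]/[HA]). 3.21 = 4.2007 + log(ratio). log(ratio) = 3.21 − 4.2007 = -0.9907. ratio = 10^(-0.9907) = 0.102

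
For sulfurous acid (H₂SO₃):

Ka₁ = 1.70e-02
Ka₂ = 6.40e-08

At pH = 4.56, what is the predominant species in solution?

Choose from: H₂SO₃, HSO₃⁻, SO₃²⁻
HSO₃⁻

pKa1 = 1.77, pKa2 = 7.19. Each pKa is the crossover between adjacent species; pH = 4.56 lies in the region where HSO₃⁻ predominates.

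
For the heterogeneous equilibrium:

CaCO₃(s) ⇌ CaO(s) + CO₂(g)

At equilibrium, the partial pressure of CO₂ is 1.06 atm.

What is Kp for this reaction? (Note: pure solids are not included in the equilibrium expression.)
K_p = 1.06

Solids (CaCO₃, CaO) have activity 1 and are excluded.
Kp = P(CO₂) = 1.06.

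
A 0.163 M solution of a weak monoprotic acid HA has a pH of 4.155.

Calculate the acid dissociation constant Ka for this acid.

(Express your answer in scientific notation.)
K_a = 3.01e-08

[H⁺] = 10^(−pH) = 10^(−4.155) = 6.998e-05 M. For HA ⇌ H⁺ + A⁻, Ka = x²/(C − x) = (6.998e-05)²/(0.163 − 6.998e-05) = 3.01e-08.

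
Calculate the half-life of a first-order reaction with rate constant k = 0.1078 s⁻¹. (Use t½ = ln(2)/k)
6.43 s

t½ = ln(2)/k = 0.6931/0.1078 = 6.43 s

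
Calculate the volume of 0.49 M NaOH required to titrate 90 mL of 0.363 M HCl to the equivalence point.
V_{base} = 66.7 mL

At equivalence: moles acid = moles base.
moles HCl = 0.363 M × 0.09 L = 0.03267 mol
V_NaOH = 0.03267 mol ÷ 0.49 M = 0.06667 L = 66.7 mL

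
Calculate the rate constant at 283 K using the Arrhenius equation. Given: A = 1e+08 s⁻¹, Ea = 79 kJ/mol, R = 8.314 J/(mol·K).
2.62e-07 s⁻¹

k = A·exp(-Ea/(R·T)) = 1e+08·exp(-79000/(8.314·283)) = 1e+08·exp(-33.5761) = 1e+08·2.6186e-15 = 2.62e-07 s⁻¹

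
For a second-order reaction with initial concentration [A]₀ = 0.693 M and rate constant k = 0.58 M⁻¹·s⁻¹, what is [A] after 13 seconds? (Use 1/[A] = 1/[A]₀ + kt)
0.1113 M

1/[A] = 1/[A]₀ + k·t = 1/0.693 + (0.58)·(13) = 1.4430 + 7.5400 = 8.9830
[A] = 1/8.9830 = 0.1113 M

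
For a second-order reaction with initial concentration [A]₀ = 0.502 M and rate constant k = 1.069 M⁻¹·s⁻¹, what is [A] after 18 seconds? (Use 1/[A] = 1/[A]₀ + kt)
0.0471 M

1/[A] = 1/[A]₀ + k·t = 1/0.502 + (1.069)·(18) = 1.9920 + 19.2420 = 21.2340
[A] = 1/21.2340 = 0.0471 M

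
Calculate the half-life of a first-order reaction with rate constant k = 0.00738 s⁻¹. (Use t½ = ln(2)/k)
93.92 s

t½ = ln(2)/k = 0.6931/0.00738 = 93.92 s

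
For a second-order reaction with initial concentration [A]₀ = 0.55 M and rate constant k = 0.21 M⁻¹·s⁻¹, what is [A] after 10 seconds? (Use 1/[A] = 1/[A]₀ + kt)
0.2552 M

1/[A] = 1/[A]₀ + k·t = 1/0.55 + (0.21)·(10) = 1.8182 + 2.1000 = 3.9182
[A] = 1/3.9182 = 0.2552 M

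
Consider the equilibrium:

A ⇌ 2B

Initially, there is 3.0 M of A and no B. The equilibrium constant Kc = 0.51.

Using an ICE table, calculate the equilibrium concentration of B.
[B] = 1.116 M

ICE: [A] = 3.0 − x, [B] = 2x.
Kc = (2x)²/(3.0 − x) = 0.51 ⇒ 4x² + 0.51x − 1.53 = 0.
x = (−0.51 + √(0.51² + 4·4·1.53))/(2·4) = (−0.51 + √24.74)/8 = 0.55799.
[B] = 2x = 1.116 M.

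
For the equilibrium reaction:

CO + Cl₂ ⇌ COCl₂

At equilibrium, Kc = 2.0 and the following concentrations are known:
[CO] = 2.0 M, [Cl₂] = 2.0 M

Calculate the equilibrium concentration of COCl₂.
[COCl₂] = 8.0000 M

Kc = ([COCl₂]) / ([CO] × [Cl₂]) = 2.0
[COCl₂]^1 = Kc · (reactant terms)/(other product terms) = 2.0 · 4 / 1 = 8
[COCl₂] = 8.0000 M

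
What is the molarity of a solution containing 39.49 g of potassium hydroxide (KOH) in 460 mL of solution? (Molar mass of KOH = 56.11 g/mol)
Moles of KOH = 39.49 g ÷ 56.11 g/mol = 0.703796 mol
Volume = 460 mL = 0.46 L
Molarity = 0.703796 mol ÷ 0.46 L = 1.53 M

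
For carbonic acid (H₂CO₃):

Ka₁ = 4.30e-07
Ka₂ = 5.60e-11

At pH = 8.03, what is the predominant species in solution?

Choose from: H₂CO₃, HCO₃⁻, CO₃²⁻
HCO₃⁻

pKa1 = 6.37, pKa2 = 10.25. Each pKa is the crossover between adjacent species; pH = 8.03 lies in the region where HCO₃⁻ predominates.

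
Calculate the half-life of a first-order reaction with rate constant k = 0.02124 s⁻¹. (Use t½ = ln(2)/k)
32.63 s

t½ = ln(2)/k = 0.6931/0.02124 = 32.63 s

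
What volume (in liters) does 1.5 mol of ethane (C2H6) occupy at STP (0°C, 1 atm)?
At STP, 1 mol of gas occupies 22.4 L
Volume = 1.5 mol × 22.4 L/mol = 33.60 L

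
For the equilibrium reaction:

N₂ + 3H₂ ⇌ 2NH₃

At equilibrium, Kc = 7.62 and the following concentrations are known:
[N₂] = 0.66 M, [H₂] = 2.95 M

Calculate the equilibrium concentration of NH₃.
[NH₃] = 11.3627 M

Kc = ([NH₃]^2) / ([N₂] × [H₂]^3) = 7.62
[NH₃]^2 = Kc · (reactant terms)/(other product terms) = 7.62 · 16.944 / 1 = 129.11
[NH₃] = (129.11)^(1/2) = 11.3627 M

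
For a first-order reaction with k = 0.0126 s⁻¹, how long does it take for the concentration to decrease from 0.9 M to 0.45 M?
55.01 s

From ln[A] = ln[A]₀ - k·t: t = ln([A]₀/[A])/k = ln(0.9/0.45)/0.0126 = ln(2.0000)/0.0126 = 0.6931/0.0126 = 55.01 s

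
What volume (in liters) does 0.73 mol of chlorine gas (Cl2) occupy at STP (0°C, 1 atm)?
At STP, 1 mol of gas occupies 22.4 L
Volume = 0.73 mol × 22.4 L/mol = 16.35 L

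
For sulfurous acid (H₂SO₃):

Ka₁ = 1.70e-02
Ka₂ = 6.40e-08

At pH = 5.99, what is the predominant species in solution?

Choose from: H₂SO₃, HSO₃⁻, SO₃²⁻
HSO₃⁻

pKa1 = 1.77, pKa2 = 7.19. Each pKa is the crossover between adjacent species; pH = 5.99 lies in the region where HSO₃⁻ predominates.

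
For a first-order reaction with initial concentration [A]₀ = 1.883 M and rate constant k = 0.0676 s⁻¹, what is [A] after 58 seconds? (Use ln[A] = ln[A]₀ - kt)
0.0373 M

ln[A] = ln[A]₀ - k·t = ln(1.883) - (0.0676)·(58) = 0.6329 - 3.9208 = -3.2879
[A] = e^(-3.2879) = 0.0373 M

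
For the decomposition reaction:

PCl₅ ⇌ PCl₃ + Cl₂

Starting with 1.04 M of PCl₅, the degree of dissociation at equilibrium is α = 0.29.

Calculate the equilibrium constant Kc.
K_c = 0.1232

x = α·[A]₀ = 0.29 × 1.04 = 0.3016 M dissociated.
At eq: [PCl₅] = 1.04 − 0.3016 = 0.7384 M; [PCl₃] = [Cl₂] = x = 0.3016 M.
Kc = [PCl₃][Cl₂]/[PCl₅] = (0.3016)²/0.7384 = 0.1232.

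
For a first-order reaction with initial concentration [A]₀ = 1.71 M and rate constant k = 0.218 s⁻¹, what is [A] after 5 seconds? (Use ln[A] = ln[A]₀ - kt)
0.5749 M

ln[A] = ln[A]₀ - k·t = ln(1.71) - (0.218)·(5) = 0.5365 - 1.0900 = -0.5535
[A] = e^(-0.5535) = 0.5749 M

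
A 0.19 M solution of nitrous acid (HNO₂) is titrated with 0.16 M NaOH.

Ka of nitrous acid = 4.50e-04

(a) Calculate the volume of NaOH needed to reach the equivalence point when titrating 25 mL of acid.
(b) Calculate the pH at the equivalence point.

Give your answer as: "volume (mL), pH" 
V = 29.7 mL, pH = 8.14

(a) At equivalence: moles acid = moles base.
moles acid = 0.19 × 0.025 = 0.00475 mol; V_NaOH = 0.00475/0.16 = 0.02969 L = 29.7 mL.
(b) At equivalence, all acid → conjugate base A⁻ at [A⁻] = 0.00475/0.05469 = 0.08686 M.
Kb = Kw/Ka = 1.0e-14/4.50e-04 = 2.222e-11; [OH⁻] = √(Kb·[A⁻]) = 1.389e-06; pOH = 5.86; pH = 14 − pOH = 8.14.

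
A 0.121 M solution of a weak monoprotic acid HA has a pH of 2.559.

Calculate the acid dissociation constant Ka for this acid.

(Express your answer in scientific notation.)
K_a = 6.45e-05

[H⁺] = 10^(−pH) = 10^(−2.559) = 2.761e-03 M. For HA ⇌ H⁺ + A⁻, Ka = x²/(C − x) = (2.761e-03)²/(0.121 − 2.761e-03) = 6.45e-05.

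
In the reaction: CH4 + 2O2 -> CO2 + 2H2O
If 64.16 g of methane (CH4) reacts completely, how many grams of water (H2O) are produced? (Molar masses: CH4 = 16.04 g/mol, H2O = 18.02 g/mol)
Moles of CH4 = 64.16 g ÷ 16.04 g/mol = 4 mol
Mole ratio: 2 mol H2O / 1 mol CH4
Moles of H2O = 4 × (2/1) = 8 mol
Mass of H2O = 8 mol × 18.02 g/mol = 144.2 g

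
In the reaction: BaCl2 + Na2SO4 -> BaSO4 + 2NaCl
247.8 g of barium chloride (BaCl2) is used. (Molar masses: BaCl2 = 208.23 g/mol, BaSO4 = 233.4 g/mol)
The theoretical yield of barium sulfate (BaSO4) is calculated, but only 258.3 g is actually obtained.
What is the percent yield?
Moles of BaCl2 = 247.8 g ÷ 208.23 g/mol = 1.19003 mol
Mole ratio: 1 mol BaSO4 / 1 mol BaCl2
Moles of BaSO4 = 1.19003 × (1/1) = 1.19003 mol
Theoretical yield = 1.19003 mol × 233.4 g/mol = 277.75 g
Actual yield = 258.3 g
Percent yield = (258.3 / 277.75) × 100% = 93.0%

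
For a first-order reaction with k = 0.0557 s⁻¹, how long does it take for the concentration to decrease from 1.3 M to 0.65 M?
12.44 s

From ln[A] = ln[A]₀ - k·t: t = ln([A]₀/[A])/k = ln(1.3/0.65)/0.0557 = ln(2.0000)/0.0557 = 0.6931/0.0557 = 12.44 s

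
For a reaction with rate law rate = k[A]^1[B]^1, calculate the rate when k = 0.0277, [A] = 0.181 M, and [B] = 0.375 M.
0.00188 M/s

rate = k·[A]^1·[B]^1 = 0.0277·(0.181)^1·(0.375)^1 = 0.0277·0.181·0.375 = 0.00188 M/s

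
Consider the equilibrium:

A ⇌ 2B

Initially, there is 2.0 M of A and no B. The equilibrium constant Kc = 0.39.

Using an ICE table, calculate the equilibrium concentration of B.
[B] = 0.791 M

ICE: [A] = 2.0 − x, [B] = 2x.
Kc = (2x)²/(2.0 − x) = 0.39 ⇒ 4x² + 0.39x − 0.78 = 0.
x = (−0.39 + √(0.39² + 4·4·0.78))/(2·4) = (−0.39 + √12.632)/8 = 0.39552.
[B] = 2x = 0.791 M.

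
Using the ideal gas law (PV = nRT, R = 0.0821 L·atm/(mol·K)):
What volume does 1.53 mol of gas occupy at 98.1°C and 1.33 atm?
T = 98.1°C + 273.15 = 371.25 K
V = nRT/P = (1.53 × 0.0821 × 371.25) / 1.33
V = 35.06 L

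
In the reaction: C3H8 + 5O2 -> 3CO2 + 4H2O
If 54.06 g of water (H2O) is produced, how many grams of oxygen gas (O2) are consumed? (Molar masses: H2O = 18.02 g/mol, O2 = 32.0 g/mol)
Moles of H2O = 54.06 g ÷ 18.02 g/mol = 3 mol
Mole ratio: 5 mol O2 / 4 mol H2O
Moles of O2 = 3 × (5/4) = 3.75 mol
Mass of O2 = 3.75 mol × 32.0 g/mol = 120 g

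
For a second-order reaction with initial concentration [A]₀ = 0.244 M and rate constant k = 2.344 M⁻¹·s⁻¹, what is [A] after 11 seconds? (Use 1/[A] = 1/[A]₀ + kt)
0.0335 M

1/[A] = 1/[A]₀ + k·t = 1/0.244 + (2.344)·(11) = 4.0984 + 25.7840 = 29.8824
[A] = 1/29.8824 = 0.0335 M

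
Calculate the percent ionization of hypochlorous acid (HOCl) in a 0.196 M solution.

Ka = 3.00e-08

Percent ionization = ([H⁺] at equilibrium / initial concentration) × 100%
Percent ionization = 0.0391%

Let x = [H⁺]. Ka = x²/(C - x) ⇒ x² + (3.00e-08)x - (3.00e-08)(0.196) = 0. x = 7.6666e-05. Percent = (7.6666e-05/0.196) × 100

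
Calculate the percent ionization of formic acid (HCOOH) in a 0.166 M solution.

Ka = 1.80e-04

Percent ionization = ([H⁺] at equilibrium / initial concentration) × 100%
Percent ionization = 3.24%

Let x = [H⁺]. Ka = x²/(C - x) ⇒ x² + (1.80e-04)x - (1.80e-04)(0.166) = 0. x = 5.3770e-03. Percent = (5.3770e-03/0.166) × 100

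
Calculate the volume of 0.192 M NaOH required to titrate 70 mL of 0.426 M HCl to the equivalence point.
V_{base} = 155.3 mL

At equivalence: moles acid = moles base.
moles HCl = 0.426 M × 0.07 L = 0.02982 mol
V_NaOH = 0.02982 mol ÷ 0.192 M = 0.1553 L = 155.3 mL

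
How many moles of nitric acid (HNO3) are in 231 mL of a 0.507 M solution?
Moles = Molarity × Volume (L)
Moles = 0.507 M × 0.231 L = 0.1171 mol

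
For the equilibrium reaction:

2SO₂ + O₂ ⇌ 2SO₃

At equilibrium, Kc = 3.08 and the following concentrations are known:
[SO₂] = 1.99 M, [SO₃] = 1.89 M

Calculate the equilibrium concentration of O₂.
[O₂] = 0.2929 M

Kc = ([SO₃]^2) / ([SO₂]^2 × [O₂]) = 3.08
[O₂]^1 = (product terms)/(Kc · other reactant terms) = 3.5721 / (3.08 · 3.9601) = 0.29286
[O₂] = 0.2929 M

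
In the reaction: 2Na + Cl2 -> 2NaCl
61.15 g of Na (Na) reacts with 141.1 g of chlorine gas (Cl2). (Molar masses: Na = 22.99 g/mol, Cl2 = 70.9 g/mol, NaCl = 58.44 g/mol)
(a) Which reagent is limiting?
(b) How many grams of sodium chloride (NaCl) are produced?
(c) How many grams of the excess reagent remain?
(a) Na, (b) 155.4 g, (c) 46.81 g

Moles of Na = 61.15 g ÷ 22.99 g/mol = 2.65985 mol
Moles of Cl2 = 141.1 g ÷ 70.9 g/mol = 1.99013 mol
Moles ÷ coefficient: Na: 2.65985/2 = 1.33, Cl2: 1.99013/1 = 1.99
(a) Na has the smaller value, so Na is the limiting reagent.
(b) Moles of NaCl = 2.65985 mol Na × (2/2) = 2.65985 mol; mass = 2.65985 mol × 58.44 g/mol = 155.4 g
(c) Cl2 consumed = 2.65985 × (1/2) = 1.32993 mol; remaining = 1.99013 − 1.32993 = 0.660201 mol; mass = 0.660201 mol × 70.9 g/mol = 46.81 g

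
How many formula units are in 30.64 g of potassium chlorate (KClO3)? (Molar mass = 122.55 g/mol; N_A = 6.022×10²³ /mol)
Moles = 30.64 g ÷ 122.55 g/mol = 0.25002 mol
Formula units = 0.25002 mol × 6.022×10²³ /mol = 1.506e+23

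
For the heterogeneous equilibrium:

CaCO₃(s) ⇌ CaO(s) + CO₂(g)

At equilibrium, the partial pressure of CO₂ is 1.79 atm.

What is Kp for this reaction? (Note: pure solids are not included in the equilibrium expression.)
K_p = 1.79

Solids (CaCO₃, CaO) have activity 1 and are excluded.
Kp = P(CO₂) = 1.79.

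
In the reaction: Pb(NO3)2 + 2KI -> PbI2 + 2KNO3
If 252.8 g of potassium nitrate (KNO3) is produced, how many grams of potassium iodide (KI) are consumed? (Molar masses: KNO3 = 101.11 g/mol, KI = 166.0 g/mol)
Moles of KNO3 = 252.8 g ÷ 101.11 g/mol = 2.50025 mol
Mole ratio: 2 mol KI / 2 mol KNO3
Moles of KI = 2.50025 × (2/2) = 2.50025 mol
Mass of KI = 2.50025 mol × 166.0 g/mol = 415 g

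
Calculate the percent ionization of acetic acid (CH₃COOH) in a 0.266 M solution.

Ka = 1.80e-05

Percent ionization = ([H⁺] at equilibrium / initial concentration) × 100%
Percent ionization = 0.819%

Let x = [H⁺]. Ka = x²/(C - x) ⇒ x² + (1.80e-05)x - (1.80e-05)(0.266) = 0. x = 2.1792e-03. Percent = (2.1792e-03/0.266) × 100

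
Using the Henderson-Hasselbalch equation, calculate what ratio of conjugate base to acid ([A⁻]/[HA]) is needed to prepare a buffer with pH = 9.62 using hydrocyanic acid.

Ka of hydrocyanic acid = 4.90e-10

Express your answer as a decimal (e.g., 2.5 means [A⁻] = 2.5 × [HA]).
[A⁻]/[HA] = 2.043

pKa = −log(4.90e-10) = 9.3098. pH = pKa + log([A⁻]/[HA]). 9.62 = 9.3098 + log(ratio). log(ratio) = 9.62 − 9.3098 = 0.3102. ratio = 10^(0.3102) = 2.043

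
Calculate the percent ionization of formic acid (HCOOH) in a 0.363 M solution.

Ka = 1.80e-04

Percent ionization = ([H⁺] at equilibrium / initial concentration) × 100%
Percent ionization = 2.2%

Let x = [H⁺]. Ka = x²/(C - x) ⇒ x² + (1.80e-04)x - (1.80e-04)(0.363) = 0. x = 7.9938e-03. Percent = (7.9938e-03/0.363) × 100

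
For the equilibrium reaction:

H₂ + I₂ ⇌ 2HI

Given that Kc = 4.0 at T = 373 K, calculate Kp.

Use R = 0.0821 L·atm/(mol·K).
K_p = 4.0000

Δn = (moles gaseous products) − (moles gaseous reactants) = 0
T = 373 K; RT = 0.0821 × 373 = 30.6233
Kp = Kc·(RT)^Δn = 4.0 × (30.6233)^0 = 4.0 × 1 = 4.0000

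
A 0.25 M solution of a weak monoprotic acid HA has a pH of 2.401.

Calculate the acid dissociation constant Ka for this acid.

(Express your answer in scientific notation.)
K_a = 6.41e-05

[H⁺] = 10^(−pH) = 10^(−2.401) = 3.972e-03 M. For HA ⇌ H⁺ + A⁻, Ka = x²/(C − x) = (3.972e-03)²/(0.25 − 3.972e-03) = 6.41e-05.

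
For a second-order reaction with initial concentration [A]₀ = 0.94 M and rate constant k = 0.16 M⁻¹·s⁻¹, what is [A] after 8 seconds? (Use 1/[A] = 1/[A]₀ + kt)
0.4267 M

1/[A] = 1/[A]₀ + k·t = 1/0.94 + (0.16)·(8) = 1.0638 + 1.2800 = 2.3438
[A] = 1/2.3438 = 0.4267 M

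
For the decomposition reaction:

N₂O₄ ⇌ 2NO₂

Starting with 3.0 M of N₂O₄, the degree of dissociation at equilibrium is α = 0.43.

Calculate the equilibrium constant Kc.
K_c = 3.8926

x = α·[A]₀ = 0.43 × 3.0 = 1.29 M dissociated.
At eq: [N₂O₄] = 3.0 − 1.29 = 1.71 M; [NO₂] = 2x = 2.58 M.
Kc = [NO₂]²/[N₂O₄] = (2.58)²/1.71 = 3.893.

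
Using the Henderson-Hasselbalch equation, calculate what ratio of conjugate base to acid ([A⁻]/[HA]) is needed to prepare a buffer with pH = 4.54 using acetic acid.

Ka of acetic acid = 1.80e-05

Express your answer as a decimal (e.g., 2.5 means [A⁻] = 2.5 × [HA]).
[A⁻]/[HA] = 0.624

pKa = −log(1.80e-05) = 4.7447. pH = pKa + log([A⁻]/[HA]). 4.54 = 4.7447 + log(ratio). log(ratio) = 4.54 − 4.7447 = -0.2047. ratio = 10^(-0.2047) = 0.624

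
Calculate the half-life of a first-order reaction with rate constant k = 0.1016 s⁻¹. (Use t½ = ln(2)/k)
6.82 s

t½ = ln(2)/k = 0.6931/0.1016 = 6.82 s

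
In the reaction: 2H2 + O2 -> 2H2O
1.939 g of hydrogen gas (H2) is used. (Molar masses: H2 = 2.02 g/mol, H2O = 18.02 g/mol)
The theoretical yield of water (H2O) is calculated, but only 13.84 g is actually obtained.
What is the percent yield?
Moles of H2 = 1.939 g ÷ 2.02 g/mol = 0.959901 mol
Mole ratio: 2 mol H2O / 2 mol H2
Moles of H2O = 0.959901 × (2/2) = 0.959901 mol
Theoretical yield = 0.959901 mol × 18.02 g/mol = 17.297 g
Actual yield = 13.84 g
Percent yield = (13.84 / 17.297) × 100% = 80.0%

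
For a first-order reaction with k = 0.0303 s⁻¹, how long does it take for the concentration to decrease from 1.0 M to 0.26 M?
44.46 s

From ln[A] = ln[A]₀ - k·t: t = ln([A]₀/[A])/k = ln(1.0/0.26)/0.0303 = ln(3.8462)/0.0303 = 1.3471/0.0303 = 44.46 s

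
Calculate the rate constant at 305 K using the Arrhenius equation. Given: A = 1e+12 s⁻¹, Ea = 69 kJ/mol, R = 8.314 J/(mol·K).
1.52e+00 s⁻¹

k = A·exp(-Ea/(R·T)) = 1e+12·exp(-69000/(8.314·305)) = 1e+12·exp(-27.2107) = 1e+12·1.5225e-12 = 1.52e+00 s⁻¹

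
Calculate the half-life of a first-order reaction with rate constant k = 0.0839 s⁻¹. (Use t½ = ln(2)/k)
8.26 s

t½ = ln(2)/k = 0.6931/0.0839 = 8.26 s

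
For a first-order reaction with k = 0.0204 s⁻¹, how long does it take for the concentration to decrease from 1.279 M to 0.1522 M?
104.35 s

From ln[A] = ln[A]₀ - k·t: t = ln([A]₀/[A])/k = ln(1.279/0.1522)/0.0204 = ln(8.4034)/0.0204 = 2.1286/0.0204 = 104.35 s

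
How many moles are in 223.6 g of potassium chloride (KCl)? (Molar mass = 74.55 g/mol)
Moles = 223.6 g ÷ 74.55 g/mol = 2.999 mol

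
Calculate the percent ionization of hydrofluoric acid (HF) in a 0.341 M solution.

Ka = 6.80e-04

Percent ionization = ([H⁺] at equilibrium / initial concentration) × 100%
Percent ionization = 4.37%

Let x = [H⁺]. Ka = x²/(C - x) ⇒ x² + (6.80e-04)x - (6.80e-04)(0.341) = 0. x = 1.4891e-02. Percent = (1.4891e-02/0.341) × 100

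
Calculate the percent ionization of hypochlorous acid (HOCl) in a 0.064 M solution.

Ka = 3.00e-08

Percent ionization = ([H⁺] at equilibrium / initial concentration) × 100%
Percent ionization = 0.0684%

Let x = [H⁺]. Ka = x²/(C - x) ⇒ x² + (3.00e-08)x - (3.00e-08)(0.064) = 0. x = 4.3803e-05. Percent = (4.3803e-05/0.064) × 100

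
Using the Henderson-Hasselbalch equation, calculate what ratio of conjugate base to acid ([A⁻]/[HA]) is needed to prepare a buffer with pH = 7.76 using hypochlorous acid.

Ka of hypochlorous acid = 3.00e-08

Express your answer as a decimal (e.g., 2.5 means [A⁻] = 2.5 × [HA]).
[A⁻]/[HA] = 1.726

pKa = −log(3.00e-08) = 7.5229. pH = pKa + log([A⁻]/[HA]). 7.76 = 7.5229 + log(ratio). log(ratio) = 7.76 − 7.5229 = 0.2371. ratio = 10^(0.2371) = 1.726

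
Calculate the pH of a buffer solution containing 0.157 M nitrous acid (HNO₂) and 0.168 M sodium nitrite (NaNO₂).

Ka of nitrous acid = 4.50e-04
pH = 3.38

pKa = -log(4.50e-04) = 3.35. pH = pKa + log([A⁻]/[HA]) = 3.35 + log(0.168/0.157)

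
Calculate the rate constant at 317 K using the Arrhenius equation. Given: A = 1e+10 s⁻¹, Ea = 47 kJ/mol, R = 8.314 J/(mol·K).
1.80e+02 s⁻¹

k = A·exp(-Ea/(R·T)) = 1e+10·exp(-47000/(8.314·317)) = 1e+10·exp(-17.8332) = 1e+10·1.7995e-08 = 1.80e+02 s⁻¹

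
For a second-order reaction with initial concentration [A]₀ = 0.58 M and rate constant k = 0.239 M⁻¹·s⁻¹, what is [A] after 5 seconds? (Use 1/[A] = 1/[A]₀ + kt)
0.3426 M

1/[A] = 1/[A]₀ + k·t = 1/0.58 + (0.239)·(5) = 1.7241 + 1.1950 = 2.9191
[A] = 1/2.9191 = 0.3426 M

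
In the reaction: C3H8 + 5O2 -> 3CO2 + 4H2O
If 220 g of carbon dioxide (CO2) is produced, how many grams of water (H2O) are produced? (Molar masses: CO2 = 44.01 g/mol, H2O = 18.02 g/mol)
Moles of CO2 = 220 g ÷ 44.01 g/mol = 4.99886 mol
Mole ratio: 4 mol H2O / 3 mol CO2
Moles of H2O = 4.99886 × (4/3) = 6.66515 mol
Mass of H2O = 6.66515 mol × 18.02 g/mol = 120.1 g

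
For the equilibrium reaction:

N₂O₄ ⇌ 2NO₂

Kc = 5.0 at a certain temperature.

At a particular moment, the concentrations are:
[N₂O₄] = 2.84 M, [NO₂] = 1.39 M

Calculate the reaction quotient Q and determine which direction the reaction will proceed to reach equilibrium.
Q = 0.680, Q < K, reaction proceeds forward (toward products)

Q = ([NO₂]^2) / ([N₂O₄])
  = ((1.39)^2) / ((2.84)) = 1.9321/2.84 = 0.6803
Since Q = 0.6803 < Kc = 5.0, the reaction proceeds forward (toward products) to reach equilibrium.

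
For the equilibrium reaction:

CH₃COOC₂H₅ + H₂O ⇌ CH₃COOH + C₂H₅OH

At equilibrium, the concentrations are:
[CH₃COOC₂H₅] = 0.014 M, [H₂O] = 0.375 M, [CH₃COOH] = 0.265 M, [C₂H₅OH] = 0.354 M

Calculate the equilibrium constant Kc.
K_c = 17.8686

Kc = ([CH₃COOH] × [C₂H₅OH]) / ([CH₃COOC₂H₅] × [H₂O])
   = ((0.265)·(0.354)) / ((0.014)·(0.375))
   = 0.09381 / 0.00525 = 17.8686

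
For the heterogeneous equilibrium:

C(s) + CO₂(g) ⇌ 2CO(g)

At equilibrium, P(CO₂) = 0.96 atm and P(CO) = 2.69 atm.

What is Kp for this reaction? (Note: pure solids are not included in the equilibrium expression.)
K_p = 7.538

Solid C is excluded.
Kp = P(CO)²/P(CO₂) = (2.69)²/0.96 = 7.236/0.96 = 7.538.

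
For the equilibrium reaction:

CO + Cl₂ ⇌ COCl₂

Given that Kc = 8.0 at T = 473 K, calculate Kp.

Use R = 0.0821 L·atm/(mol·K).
K_p = 0.2060

Δn = (moles gaseous products) − (moles gaseous reactants) = -1
T = 473 K; RT = 0.0821 × 473 = 38.8333
Kp = Kc·(RT)^Δn = 8.0 × (38.8333)^-1 = 8.0 × 0.0257511 = 0.2060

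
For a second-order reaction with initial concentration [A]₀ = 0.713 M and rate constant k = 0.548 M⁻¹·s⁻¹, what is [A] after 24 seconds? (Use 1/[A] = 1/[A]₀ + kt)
0.0687 M

1/[A] = 1/[A]₀ + k·t = 1/0.713 + (0.548)·(24) = 1.4025 + 13.1520 = 14.5545
[A] = 1/14.5545 = 0.0687 M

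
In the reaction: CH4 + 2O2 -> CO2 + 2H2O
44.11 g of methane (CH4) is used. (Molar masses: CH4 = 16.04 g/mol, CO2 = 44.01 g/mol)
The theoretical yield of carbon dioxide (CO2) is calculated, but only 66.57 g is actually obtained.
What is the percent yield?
Moles of CH4 = 44.11 g ÷ 16.04 g/mol = 2.75 mol
Mole ratio: 1 mol CO2 / 1 mol CH4
Moles of CO2 = 2.75 × (1/1) = 2.75 mol
Theoretical yield = 2.75 mol × 44.01 g/mol = 121.03 g
Actual yield = 66.57 g
Percent yield = (66.57 / 121.03) × 100% = 55.0%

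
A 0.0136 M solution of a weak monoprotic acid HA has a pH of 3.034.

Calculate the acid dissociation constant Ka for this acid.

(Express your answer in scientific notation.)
K_a = 6.75e-05

[H⁺] = 10^(−pH) = 10^(−3.034) = 9.247e-04 M. For HA ⇌ H⁺ + A⁻, Ka = x²/(C − x) = (9.247e-04)²/(0.0136 − 9.247e-04) = 6.75e-05.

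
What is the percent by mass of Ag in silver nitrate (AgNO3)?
Mass of Ag in formula = 107.87 × 1 = 107.87 g/mol
Molar mass = 169.88 g/mol
% Ag = (107.87/169.88) × 100% = 63.50%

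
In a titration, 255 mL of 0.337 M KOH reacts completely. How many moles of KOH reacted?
Moles = Molarity × Volume (L)
Moles = 0.337 M × 0.255 L = 0.08594 mol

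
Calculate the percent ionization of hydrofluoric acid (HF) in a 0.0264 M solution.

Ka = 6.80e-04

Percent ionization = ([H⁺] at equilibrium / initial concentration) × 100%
Percent ionization = 14.8%

Let x = [H⁺]. Ka = x²/(C - x) ⇒ x² + (6.80e-04)x - (6.80e-04)(0.0264) = 0. x = 3.9106e-03. Percent = (3.9106e-03/0.0264) × 100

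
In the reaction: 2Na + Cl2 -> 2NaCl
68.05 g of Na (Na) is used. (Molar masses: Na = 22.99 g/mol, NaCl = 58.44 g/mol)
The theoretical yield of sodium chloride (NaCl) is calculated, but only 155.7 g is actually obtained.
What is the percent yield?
Moles of Na = 68.05 g ÷ 22.99 g/mol = 2.95998 mol
Mole ratio: 2 mol NaCl / 2 mol Na
Moles of NaCl = 2.95998 × (2/2) = 2.95998 mol
Theoretical yield = 2.95998 mol × 58.44 g/mol = 172.98 g
Actual yield = 155.7 g
Percent yield = (155.7 / 172.98) × 100% = 90.0%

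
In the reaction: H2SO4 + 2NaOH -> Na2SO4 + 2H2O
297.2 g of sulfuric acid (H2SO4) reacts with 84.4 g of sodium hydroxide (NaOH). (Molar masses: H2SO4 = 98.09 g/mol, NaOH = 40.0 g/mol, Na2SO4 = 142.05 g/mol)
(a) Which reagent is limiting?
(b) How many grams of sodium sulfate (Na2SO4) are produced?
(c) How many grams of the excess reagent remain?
(a) NaOH, (b) 149.9 g, (c) 193.7 g

Moles of H2SO4 = 297.2 g ÷ 98.09 g/mol = 3.02987 mol
Moles of NaOH = 84.4 g ÷ 40.0 g/mol = 2.11 mol
Moles ÷ coefficient: H2SO4: 3.02987/1 = 3.03, NaOH: 2.11/2 = 1.055
(a) NaOH has the smaller value, so NaOH is the limiting reagent.
(b) Moles of Na2SO4 = 2.11 mol NaOH × (1/2) = 1.055 mol; mass = 1.055 mol × 142.05 g/mol = 149.9 g
(c) H2SO4 consumed = 2.11 × (1/2) = 1.055 mol; remaining = 3.02987 − 1.055 = 1.97487 mol; mass = 1.97487 mol × 98.09 g/mol = 193.7 g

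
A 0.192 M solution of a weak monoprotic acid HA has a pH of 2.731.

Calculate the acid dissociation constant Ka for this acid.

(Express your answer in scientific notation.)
K_a = 1.82e-05

[H⁺] = 10^(−pH) = 10^(−2.731) = 1.858e-03 M. For HA ⇌ H⁺ + A⁻, Ka = x²/(C − x) = (1.858e-03)²/(0.192 − 1.858e-03) = 1.82e-05.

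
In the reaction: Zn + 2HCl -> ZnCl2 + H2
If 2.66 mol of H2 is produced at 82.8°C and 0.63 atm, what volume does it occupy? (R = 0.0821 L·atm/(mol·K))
T = 82.8°C + 273.15 = 355.95 K
V = nRT/P = (2.66 × 0.0821 × 355.95) / 0.63
V = 123.39 L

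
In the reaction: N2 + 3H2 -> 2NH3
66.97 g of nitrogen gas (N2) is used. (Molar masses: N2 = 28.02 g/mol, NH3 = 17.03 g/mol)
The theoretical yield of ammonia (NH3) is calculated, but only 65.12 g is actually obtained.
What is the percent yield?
Moles of N2 = 66.97 g ÷ 28.02 g/mol = 2.39008 mol
Mole ratio: 2 mol NH3 / 1 mol N2
Moles of NH3 = 2.39008 × (2/1) = 4.78016 mol
Theoretical yield = 4.78016 mol × 17.03 g/mol = 81.406 g
Actual yield = 65.12 g
Percent yield = (65.12 / 81.406) × 100% = 80.0%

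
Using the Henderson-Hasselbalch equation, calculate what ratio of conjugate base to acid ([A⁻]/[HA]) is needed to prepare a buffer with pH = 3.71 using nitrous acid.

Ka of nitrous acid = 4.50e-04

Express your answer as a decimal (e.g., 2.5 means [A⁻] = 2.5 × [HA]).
[A⁻]/[HA] = 2.308

pKa = −log(4.50e-04) = 3.3468. pH = pKa + log([A⁻]/[HA]). 3.71 = 3.3468 + log(ratio). log(ratio) = 3.71 − 3.3468 = 0.3632. ratio = 10^(0.3632) = 2.308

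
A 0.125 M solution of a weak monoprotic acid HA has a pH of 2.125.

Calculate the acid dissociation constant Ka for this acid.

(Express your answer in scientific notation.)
K_a = 4.79e-04

[H⁺] = 10^(−pH) = 10^(−2.125) = 7.499e-03 M. For HA ⇌ H⁺ + A⁻, Ka = x²/(C − x) = (7.499e-03)²/(0.125 − 7.499e-03) = 4.79e-04.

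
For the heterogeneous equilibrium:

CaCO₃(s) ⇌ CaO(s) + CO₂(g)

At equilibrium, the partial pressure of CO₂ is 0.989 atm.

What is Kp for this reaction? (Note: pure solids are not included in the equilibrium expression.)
K_p = 0.989

Solids (CaCO₃, CaO) have activity 1 and are excluded.
Kp = P(CO₂) = 0.989.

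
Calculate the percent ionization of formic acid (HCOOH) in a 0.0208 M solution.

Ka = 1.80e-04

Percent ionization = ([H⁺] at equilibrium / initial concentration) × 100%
Percent ionization = 8.88%

Let x = [H⁺]. Ka = x²/(C - x) ⇒ x² + (1.80e-04)x - (1.80e-04)(0.0208) = 0. x = 1.8470e-03. Percent = (1.8470e-03/0.0208) × 100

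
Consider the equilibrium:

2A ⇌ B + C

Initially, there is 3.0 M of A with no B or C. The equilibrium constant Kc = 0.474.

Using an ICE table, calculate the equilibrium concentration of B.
[B] = 0.869 M

ICE: [A] = 3.0 − 2x, [B] = [C] = x.
Kc = x²/(3.0 − 2x)² = 0.474 ⇒ √Kc = x/(3.0 − 2x).
x = √0.474·3.0/(1 + 2√0.474) = 0.68848·3.0/2.377 = 0.86894.
[B] = x = 0.869 M.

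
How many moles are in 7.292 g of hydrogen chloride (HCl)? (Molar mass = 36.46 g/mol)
Moles = 7.292 g ÷ 36.46 g/mol = 0.2 mol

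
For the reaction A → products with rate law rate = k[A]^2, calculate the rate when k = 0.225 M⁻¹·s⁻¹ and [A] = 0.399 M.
0.03582 M/s

rate = k·[A]^2 = 0.225·(0.399)^2 = 0.225·0.159201 = 0.03582 M/s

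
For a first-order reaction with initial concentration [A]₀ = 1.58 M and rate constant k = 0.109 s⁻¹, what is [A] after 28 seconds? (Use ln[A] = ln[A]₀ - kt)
0.0747 M

ln[A] = ln[A]₀ - k·t = ln(1.58) - (0.109)·(28) = 0.4574 - 3.0520 = -2.5946
[A] = e^(-2.5946) = 0.0747 M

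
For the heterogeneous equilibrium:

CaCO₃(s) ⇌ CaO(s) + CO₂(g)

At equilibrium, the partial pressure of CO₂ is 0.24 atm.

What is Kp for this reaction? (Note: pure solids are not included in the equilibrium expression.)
K_p = 0.24

Solids (CaCO₃, CaO) have activity 1 and are excluded.
Kp = P(CO₂) = 0.24.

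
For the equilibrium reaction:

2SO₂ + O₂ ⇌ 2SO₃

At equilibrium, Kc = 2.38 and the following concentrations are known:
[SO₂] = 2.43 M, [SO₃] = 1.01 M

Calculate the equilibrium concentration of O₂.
[O₂] = 0.0726 M

Kc = ([SO₃]^2) / ([SO₂]^2 × [O₂]) = 2.38
[O₂]^1 = (product terms)/(Kc · other reactant terms) = 1.0201 / (2.38 · 5.9049) = 0.072586
[O₂] = 0.0726 M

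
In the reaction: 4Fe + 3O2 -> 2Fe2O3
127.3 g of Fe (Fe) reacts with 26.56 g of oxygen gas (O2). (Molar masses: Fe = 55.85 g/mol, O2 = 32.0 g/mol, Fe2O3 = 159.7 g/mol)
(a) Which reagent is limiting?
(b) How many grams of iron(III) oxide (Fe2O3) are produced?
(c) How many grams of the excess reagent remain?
(a) O2, (b) 88.37 g, (c) 65.49 g

Moles of Fe = 127.3 g ÷ 55.85 g/mol = 2.27932 mol
Moles of O2 = 26.56 g ÷ 32.0 g/mol = 0.83 mol
Moles ÷ coefficient: Fe: 2.27932/4 = 0.5698, O2: 0.83/3 = 0.2767
(a) O2 has the smaller value, so O2 is the limiting reagent.
(b) Moles of Fe2O3 = 0.83 mol O2 × (2/3) = 0.553333 mol; mass = 0.553333 mol × 159.7 g/mol = 88.37 g
(c) Fe consumed = 0.83 × (4/3) = 1.10667 mol; remaining = 2.27932 − 1.10667 = 1.17265 mol; mass = 1.17265 mol × 55.85 g/mol = 65.49 g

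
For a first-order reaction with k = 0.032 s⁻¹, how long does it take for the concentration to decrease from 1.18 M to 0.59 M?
21.66 s

From ln[A] = ln[A]₀ - k·t: t = ln([A]₀/[A])/k = ln(1.18/0.59)/0.032 = ln(2.0000)/0.032 = 0.6931/0.032 = 21.66 s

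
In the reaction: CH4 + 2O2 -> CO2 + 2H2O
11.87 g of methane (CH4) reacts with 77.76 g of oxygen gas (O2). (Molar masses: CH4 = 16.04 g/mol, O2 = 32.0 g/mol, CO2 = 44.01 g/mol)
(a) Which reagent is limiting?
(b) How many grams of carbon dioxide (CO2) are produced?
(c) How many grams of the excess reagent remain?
(a) CH4, (b) 32.57 g, (c) 30.4 g

Moles of CH4 = 11.87 g ÷ 16.04 g/mol = 0.740025 mol
Moles of O2 = 77.76 g ÷ 32.0 g/mol = 2.43 mol
Moles ÷ coefficient: CH4: 0.740025/1 = 0.74, O2: 2.43/2 = 1.215
(a) CH4 has the smaller value, so CH4 is the limiting reagent.
(b) Moles of CO2 = 0.740025 mol CH4 × (1/1) = 0.740025 mol; mass = 0.740025 mol × 44.01 g/mol = 32.57 g
(c) O2 consumed = 0.740025 × (2/1) = 1.48005 mol; remaining = 2.43 − 1.48005 = 0.94995 mol; mass = 0.94995 mol × 32.0 g/mol = 30.4 g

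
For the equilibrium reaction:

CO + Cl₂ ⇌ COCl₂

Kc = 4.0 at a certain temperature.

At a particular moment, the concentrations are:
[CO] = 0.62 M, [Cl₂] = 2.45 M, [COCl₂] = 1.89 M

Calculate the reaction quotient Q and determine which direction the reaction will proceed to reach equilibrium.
Q = 1.244, Q < K, reaction proceeds forward (toward products)

Q = ([COCl₂]) / ([CO] × [Cl₂])
  = ((1.89)) / ((0.62)·(2.45)) = 1.89/1.519 = 1.244
Since Q = 1.244 < Kc = 4.0, the reaction proceeds forward (toward products) to reach equilibrium.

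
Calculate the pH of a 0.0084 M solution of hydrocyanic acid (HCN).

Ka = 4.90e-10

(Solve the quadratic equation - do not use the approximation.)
pH = 5.69

x² + Ka×x - Ka×C = 0. Using quadratic formula: [H⁺] = 2.0285e-06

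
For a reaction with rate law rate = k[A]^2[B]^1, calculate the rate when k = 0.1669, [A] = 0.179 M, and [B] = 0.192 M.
0.001027 M/s

rate = k·[A]^2·[B]^1 = 0.1669·(0.179)^2·(0.192)^1 = 0.1669·0.032041·0.192 = 0.001027 M/s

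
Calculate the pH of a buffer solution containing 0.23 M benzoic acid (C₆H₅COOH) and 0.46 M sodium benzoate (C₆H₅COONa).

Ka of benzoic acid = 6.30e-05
pH = 4.50

pKa = -log(6.30e-05) = 4.20. pH = pKa + log([A⁻]/[HA]) = 4.20 + log(0.46/0.23)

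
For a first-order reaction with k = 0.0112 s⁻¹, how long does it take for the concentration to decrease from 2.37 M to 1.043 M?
73.28 s

From ln[A] = ln[A]₀ - k·t: t = ln([A]₀/[A])/k = ln(2.37/1.043)/0.0112 = ln(2.2723)/0.0112 = 0.8208/0.0112 = 73.28 s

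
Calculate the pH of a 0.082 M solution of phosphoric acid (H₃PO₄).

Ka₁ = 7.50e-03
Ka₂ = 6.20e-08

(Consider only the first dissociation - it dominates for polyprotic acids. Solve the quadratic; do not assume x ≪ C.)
pH = 1.67

x² + Ka₁·x − Ka₁·C = 0 with Ka₁ = 7.50e-03, C = 0.082.
x = (−Ka₁ + √(Ka₁² + 4·Ka₁·C))/2 = 2.1331e-02 M, so pH = 1.67.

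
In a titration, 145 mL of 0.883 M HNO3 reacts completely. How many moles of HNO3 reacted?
Moles = Molarity × Volume (L)
Moles = 0.883 M × 0.145 L = 0.128 mol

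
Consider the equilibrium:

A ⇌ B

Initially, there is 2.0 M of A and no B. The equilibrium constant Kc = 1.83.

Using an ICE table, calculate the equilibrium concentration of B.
[B] = 1.293 M

ICE: [A] = 2.0 − x, [B] = x.
Kc = x/(2.0 − x) = 1.83 ⇒ x = 1.83·2.0/(1 + 1.83) = 3.66/2.83 = 1.293.
[B] = x = 1.293 M.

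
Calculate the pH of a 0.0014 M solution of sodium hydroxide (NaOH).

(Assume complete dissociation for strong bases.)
pH = 11.15

[OH⁻] = 0.0014 M for strong base. pOH = -log[OH⁻] = 2.85, pH = 14 - pOH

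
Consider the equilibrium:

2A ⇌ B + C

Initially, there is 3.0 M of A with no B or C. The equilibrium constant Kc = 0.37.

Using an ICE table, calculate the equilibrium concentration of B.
[B] = 0.823 M

ICE: [A] = 3.0 − 2x, [B] = [C] = x.
Kc = x²/(3.0 − 2x)² = 0.37 ⇒ √Kc = x/(3.0 − 2x).
x = √0.37·3.0/(1 + 2√0.37) = 0.60828·3.0/2.2166 = 0.82327.
[B] = x = 0.823 M.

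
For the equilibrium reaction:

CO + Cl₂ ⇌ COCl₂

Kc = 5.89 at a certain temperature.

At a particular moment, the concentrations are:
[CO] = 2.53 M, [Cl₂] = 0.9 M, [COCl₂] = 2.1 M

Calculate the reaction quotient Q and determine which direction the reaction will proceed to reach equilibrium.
Q = 0.922, Q < K, reaction proceeds forward (toward products)

Q = ([COCl₂]) / ([CO] × [Cl₂])
  = ((2.1)) / ((2.53)·(0.9)) = 2.1/2.277 = 0.9223
Since Q = 0.9223 < Kc = 5.89, the reaction proceeds forward (toward products) to reach equilibrium.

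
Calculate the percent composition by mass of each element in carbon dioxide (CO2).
C: 27.29%, O: 72.71%

Molar mass of CO2 = 44.01 g/mol
% C = (1 × 12.01) / 44.01 × 100% = 12.01 / 44.01 × 100% = 27.29%
% O = (2 × 16.0) / 44.01 × 100% = 32 / 44.01 × 100% = 72.71%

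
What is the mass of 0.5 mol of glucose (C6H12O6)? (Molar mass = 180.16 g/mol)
Mass = 0.5 mol × 180.16 g/mol = 90.08 g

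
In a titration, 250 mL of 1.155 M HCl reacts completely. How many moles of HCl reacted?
Moles = Molarity × Volume (L)
Moles = 1.155 M × 0.25 L = 0.2888 mol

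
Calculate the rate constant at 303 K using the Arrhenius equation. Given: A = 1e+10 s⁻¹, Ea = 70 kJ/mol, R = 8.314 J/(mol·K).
8.55e-03 s⁻¹

k = A·exp(-Ea/(R·T)) = 1e+10·exp(-70000/(8.314·303)) = 1e+10·exp(-27.7872) = 1e+10·8.5537e-13 = 8.55e-03 s⁻¹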